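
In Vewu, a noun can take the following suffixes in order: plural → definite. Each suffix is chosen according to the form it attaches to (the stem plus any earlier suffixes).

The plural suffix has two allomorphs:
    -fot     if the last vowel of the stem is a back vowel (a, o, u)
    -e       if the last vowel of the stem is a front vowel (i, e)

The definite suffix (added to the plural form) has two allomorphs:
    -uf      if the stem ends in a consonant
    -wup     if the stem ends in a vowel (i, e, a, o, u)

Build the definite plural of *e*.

eewup

Since the last vowel of *e* is /e/ (a front vowel), it takes -e, giving *ee*.
The final sound of the plural form *ee* is /e/, which is a vowel, so the definite suffix is -wup, giving *eewup*.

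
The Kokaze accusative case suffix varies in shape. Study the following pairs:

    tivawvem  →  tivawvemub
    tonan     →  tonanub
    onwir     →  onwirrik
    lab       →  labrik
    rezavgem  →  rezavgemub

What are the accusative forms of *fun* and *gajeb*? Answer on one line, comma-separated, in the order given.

funub, gajebrik

The pattern is nasality of the final consonant: -ub when the stem ends in a nasal (*tivawvem*, *tonan*, *rezavgem*); -rik when the stem ends in a non-nasal consonant (*onwir*, *lab*).
*fun* — final consonant /n/ (a nasal) → -ub → *funub*.
Since the final consonant of *gajeb* is /b/ (non-nasal), it takes -rik, giving *gajebrik*.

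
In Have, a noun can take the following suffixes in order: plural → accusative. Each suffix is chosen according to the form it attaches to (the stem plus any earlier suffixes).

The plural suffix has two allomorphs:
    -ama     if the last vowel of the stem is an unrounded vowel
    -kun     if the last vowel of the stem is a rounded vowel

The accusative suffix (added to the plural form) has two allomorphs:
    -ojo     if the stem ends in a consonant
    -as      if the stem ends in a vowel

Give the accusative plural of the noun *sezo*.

Since the last vowel of *sezo* is /o/ (a rounded vowel), it takes -kun, giving *sezokun*.
The final sound of the plural form *sezokun* is /n/, which is a consonant, so the accusative suffix is -ojo, giving *sezokunojo*.

sezokunojo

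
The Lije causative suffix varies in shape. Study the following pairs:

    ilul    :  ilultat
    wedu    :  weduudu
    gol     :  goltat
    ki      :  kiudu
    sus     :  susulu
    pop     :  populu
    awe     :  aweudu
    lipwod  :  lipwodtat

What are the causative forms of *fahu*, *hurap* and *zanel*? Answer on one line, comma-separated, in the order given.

The alternation tracks the final sound of the stem — -ulu when the stem ends in a voiceless consonant (*sus*, *pop*); -tat when the stem ends in a voiced consonant (*ilul*, *gol*, *lipwod*); -udu when the stem ends in a vowel (*wedu*, *ki*, *awe*).
The final sound of *fahu* is /u/, which is a vowel, so the suffix is -udu, giving *fahuudu*.
*hurap*: final sound = /p/, a voiceless consonant → -ulu → *hurapulu*.
The final sound of *zanel* is /l/, which is a voiced consonant, so the suffix is -tat, giving *zaneltat*.

fahuudu, hurapulu, zaneltat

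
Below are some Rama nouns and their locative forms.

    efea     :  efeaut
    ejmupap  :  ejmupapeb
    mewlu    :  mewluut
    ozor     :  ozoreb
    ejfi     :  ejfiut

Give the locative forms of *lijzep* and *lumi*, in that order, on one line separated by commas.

The suffix is conditioned by the final sound: -eb when the stem ends in a consonant (*ejmupap*, *ozor*); -ut when the stem ends in a vowel (*efea*, *mewlu*, *ejfi*).
The final sound of *lijzep* is /p/, which is a consonant, so the suffix is -eb, giving *lijzepeb*.
Since the final sound of *lumi* is /i/ (a vowel), it takes -ut, giving *lumiut*.

lijzepeb, lumiut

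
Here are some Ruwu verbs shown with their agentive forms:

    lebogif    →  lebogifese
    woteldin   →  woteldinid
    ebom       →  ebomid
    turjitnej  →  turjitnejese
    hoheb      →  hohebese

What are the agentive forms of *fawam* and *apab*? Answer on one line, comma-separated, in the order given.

Looking at the final consonant of each stem: -id when the stem ends in a nasal (*woteldin*, *ebom*); -ese when the stem ends in a non-nasal consonant (*lebogif*, *turjitnej*, *hoheb*).
*fawam* — final consonant /m/ (a nasal) → -id → *fawamid*.
The final consonant of *apab* is /b/, which is non-nasal, so the suffix is -ese, giving *apabese*.

fawamid, apabese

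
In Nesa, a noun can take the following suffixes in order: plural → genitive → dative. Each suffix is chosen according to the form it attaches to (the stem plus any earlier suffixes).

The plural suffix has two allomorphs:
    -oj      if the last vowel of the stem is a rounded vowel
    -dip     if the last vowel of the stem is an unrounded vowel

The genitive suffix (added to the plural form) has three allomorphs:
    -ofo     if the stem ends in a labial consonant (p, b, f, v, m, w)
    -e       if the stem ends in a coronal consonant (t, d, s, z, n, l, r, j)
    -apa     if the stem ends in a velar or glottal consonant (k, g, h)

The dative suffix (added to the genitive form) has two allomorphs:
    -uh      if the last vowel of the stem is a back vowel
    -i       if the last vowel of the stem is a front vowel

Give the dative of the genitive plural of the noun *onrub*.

onrubojei

*onrub*: last vowel = /u/, a rounded vowel → -oj → *onruboj*.
Since the final consonant of the plural form *onruboj* is /j/ (coronal), it takes -e, giving *onruboje*.
The genitive form *onruboje*: last vowel = /e/, a front vowel → -i → *onrubojei*.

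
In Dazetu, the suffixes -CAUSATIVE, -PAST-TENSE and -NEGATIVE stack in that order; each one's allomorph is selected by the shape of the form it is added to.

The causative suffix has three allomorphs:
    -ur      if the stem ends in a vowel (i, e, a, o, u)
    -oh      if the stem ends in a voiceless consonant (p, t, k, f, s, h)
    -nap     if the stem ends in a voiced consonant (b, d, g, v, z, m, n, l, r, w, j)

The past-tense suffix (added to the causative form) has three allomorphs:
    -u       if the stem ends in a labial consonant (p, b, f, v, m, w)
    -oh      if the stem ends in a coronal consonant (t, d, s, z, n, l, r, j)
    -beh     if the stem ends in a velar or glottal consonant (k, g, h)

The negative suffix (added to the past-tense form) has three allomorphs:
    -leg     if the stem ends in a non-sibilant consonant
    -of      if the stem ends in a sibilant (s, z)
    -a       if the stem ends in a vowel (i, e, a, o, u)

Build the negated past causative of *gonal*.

Since the final sound of *gonal* is /l/ (a voiced consonant), it takes -nap, giving *gonalnap*.
Since the final consonant of the causative form *gonalnap* is /p/ (labial), it takes -u, giving *gonalnapu*.
The past-tense form *gonalnapu*: final sound = /u/, a vowel → -a → *gonalnapua*.

gonalnapua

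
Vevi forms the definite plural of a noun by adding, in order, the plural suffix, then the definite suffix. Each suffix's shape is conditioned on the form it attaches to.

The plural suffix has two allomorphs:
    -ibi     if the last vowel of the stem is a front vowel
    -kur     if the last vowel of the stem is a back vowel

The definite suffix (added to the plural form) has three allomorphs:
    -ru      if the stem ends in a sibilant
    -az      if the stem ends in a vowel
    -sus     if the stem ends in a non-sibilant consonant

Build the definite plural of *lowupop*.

lowupopkursus

*lowupop*: last vowel = /o/, a back vowel → -kur → *lowupopkur*.
The plural form *lowupopkur* — final sound /r/ (a non-sibilant consonant) → -sus → *lowupopkursus*.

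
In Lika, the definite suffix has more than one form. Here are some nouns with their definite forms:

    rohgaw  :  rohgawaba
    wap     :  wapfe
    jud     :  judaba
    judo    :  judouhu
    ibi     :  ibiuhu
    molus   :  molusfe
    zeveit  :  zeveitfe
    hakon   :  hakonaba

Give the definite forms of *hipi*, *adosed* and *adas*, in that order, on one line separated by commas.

The alternation tracks the final sound of the stem — -fe when the stem ends in a voiceless consonant (*wap*, *molus*, *zeveit*); -aba when the stem ends in a voiced consonant (*rohgaw*, *jud*, *hakon*); -uhu when the stem ends in a vowel (*judo*, *ibi*).
The final sound of *hipi* is /i/, which is a vowel, so the suffix is -uhu, giving *hipiuhu*.
The final sound of *adosed* is /d/, which is a voiced consonant, so the suffix is -aba, giving *adosedaba*.
The final sound of *adas* is /s/, which is a voiceless consonant, so the suffix is -fe, giving *adasfe*.

hipiuhu, adosedaba, adasfe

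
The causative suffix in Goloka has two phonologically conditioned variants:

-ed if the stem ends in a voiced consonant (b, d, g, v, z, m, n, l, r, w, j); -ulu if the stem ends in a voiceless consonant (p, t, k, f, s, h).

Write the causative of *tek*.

tekulu

*tek* — final consonant /k/ (voiceless) → -ulu → *tekulu*.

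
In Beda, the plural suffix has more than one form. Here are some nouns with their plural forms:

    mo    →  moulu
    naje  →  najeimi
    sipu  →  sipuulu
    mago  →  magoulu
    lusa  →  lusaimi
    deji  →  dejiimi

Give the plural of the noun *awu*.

awuulu

The pattern is rounding harmony: -ulu when the last vowel of the stem is a rounded vowel (*mo*, *sipu*, *mago*); -imi when the last vowel of the stem is an unrounded vowel (*naje*, *lusa*, *deji*).
The last vowel of *awu* is /u/, which is a rounded vowel, so the suffix is -ulu, giving *awuulu*.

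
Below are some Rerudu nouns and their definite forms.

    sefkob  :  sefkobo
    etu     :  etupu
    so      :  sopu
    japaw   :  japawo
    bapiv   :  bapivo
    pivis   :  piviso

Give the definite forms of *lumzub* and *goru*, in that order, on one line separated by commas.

The pattern is consonant vs. vowel: -o when the stem ends in a consonant (*sefkob*, *japaw*, *bapiv*, *pivis*); -pu when the stem ends in a vowel (*etu*, *so*).
The final sound of *lumzub* is /b/, which is a consonant, so the suffix is -o, giving *lumzubo*.
*goru*: final sound = /u/, a vowel → -pu → *gorupu*.

lumzubo, gorupu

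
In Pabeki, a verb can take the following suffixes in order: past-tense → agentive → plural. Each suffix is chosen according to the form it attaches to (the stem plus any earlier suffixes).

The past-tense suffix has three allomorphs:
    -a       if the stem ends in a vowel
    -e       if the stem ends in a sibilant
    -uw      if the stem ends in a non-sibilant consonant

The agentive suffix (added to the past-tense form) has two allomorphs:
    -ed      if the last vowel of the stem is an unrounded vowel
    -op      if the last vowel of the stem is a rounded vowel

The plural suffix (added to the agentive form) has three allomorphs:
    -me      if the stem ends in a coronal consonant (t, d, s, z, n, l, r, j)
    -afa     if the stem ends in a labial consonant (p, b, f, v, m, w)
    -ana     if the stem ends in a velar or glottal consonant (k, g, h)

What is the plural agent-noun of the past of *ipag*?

ipaguwopafa

*ipag* — final sound /g/ (a non-sibilant consonant) → -uw → *ipaguw*.
The past-tense form *ipaguw*: last vowel = /u/, a rounded vowel → -op → *ipaguwop*.
Since the final consonant of the agentive form *ipaguwop* is /p/ (labial), it takes -afa, giving *ipaguwopafa*.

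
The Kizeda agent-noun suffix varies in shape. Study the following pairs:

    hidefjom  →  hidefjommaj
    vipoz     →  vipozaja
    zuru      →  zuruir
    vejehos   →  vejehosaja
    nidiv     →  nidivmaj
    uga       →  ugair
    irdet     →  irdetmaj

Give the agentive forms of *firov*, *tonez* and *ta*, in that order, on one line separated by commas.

firovmaj, tonezaja, tair

The alternation tracks the final sound of the stem — -aja when the stem ends in a sibilant (*vipoz*, *vejehos*); -maj when the stem ends in a non-sibilant consonant (*hidefjom*, *nidiv*, *irdet*); -ir when the stem ends in a vowel (*zuru*, *uga*).
Since the final sound of *firov* is /v/ (a non-sibilant consonant), it takes -maj, giving *firovmaj*.
*tonez* — final sound /z/ (a sibilant) → -aja → *tonezaja*.
*ta* — final sound /a/ (a vowel) → -ir → *tair*.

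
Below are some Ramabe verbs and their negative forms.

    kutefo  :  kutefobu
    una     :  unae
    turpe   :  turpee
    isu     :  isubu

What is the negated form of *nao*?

The alternation tracks the last vowel of the stem — -bu when the last vowel of the stem is a rounded vowel (*kutefo*, *isu*); -e when the last vowel of the stem is an unrounded vowel (*una*, *turpe*).
Since the last vowel of *nao* is /o/ (a rounded vowel), it takes -bu, giving *naobu*.

naobu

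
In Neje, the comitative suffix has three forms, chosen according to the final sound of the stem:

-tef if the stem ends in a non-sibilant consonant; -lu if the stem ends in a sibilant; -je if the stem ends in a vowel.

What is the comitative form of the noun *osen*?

osentef

The final sound of *osen* is /n/, which is a non-sibilant consonant, so the suffix is -tef, giving *osentef*.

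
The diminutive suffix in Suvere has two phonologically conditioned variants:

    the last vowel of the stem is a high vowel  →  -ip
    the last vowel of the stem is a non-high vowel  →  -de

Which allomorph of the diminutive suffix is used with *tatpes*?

-de

*tatpes*: last vowel = /e/, a non-high vowel → -de.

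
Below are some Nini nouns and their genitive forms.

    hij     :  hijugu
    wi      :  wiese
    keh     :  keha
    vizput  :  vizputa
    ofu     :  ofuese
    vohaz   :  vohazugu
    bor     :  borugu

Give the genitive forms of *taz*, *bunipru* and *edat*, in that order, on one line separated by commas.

The alternation tracks the final sound of the stem — -a when the stem ends in a voiceless consonant (*keh*, *vizput*); -ugu when the stem ends in a voiced consonant (*hij*, *vohaz*, *bor*); -ese when the stem ends in a vowel (*wi*, *ofu*).
Since the final sound of *taz* is /z/ (a voiced consonant), it takes -ugu, giving *tazugu*.
The final sound of *bunipru* is /u/, which is a vowel, so the suffix is -ese, giving *bunipruese*.
The final sound of *edat* is /t/, which is a voiceless consonant, so the suffix is -a, giving *edata*.

tazugu, bunipruese, edata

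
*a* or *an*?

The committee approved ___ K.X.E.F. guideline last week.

The indefinite article is chosen by the initial *sound* of the following word, not its spelling.
The initialism *K.X.E.F.* is read letter by letter; the first letter, K, is pronounced /keɪ/, which begins with a consonant sound.
So the article is *a*: The committee approved a K.X.E.F. guideline last week.

a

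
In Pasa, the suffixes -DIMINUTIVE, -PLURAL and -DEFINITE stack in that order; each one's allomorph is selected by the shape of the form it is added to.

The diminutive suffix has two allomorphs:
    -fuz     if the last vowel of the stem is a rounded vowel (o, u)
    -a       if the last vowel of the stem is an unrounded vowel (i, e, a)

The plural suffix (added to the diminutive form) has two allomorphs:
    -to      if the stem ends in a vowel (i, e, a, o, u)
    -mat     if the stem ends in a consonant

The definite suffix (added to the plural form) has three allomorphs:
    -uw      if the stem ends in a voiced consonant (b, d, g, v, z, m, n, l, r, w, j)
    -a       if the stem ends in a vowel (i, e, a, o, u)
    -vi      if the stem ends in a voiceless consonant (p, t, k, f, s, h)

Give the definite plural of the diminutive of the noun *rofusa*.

rofusaatoa

The last vowel of *rofusa* is /a/, which is an unrounded vowel, so the diminutive suffix is -a, giving *rofusaa*.
Since the final sound of the diminutive form *rofusaa* is /a/ (a vowel), it takes -to, giving *rofusaato*.
The plural form *rofusaato* — final sound /o/ (a vowel) → -a → *rofusaatoa*.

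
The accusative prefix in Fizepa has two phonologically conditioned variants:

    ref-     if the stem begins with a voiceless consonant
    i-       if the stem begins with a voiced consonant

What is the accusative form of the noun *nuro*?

*nuro*: first consonant = /n/, voiced → i- → *inuro*.

inuro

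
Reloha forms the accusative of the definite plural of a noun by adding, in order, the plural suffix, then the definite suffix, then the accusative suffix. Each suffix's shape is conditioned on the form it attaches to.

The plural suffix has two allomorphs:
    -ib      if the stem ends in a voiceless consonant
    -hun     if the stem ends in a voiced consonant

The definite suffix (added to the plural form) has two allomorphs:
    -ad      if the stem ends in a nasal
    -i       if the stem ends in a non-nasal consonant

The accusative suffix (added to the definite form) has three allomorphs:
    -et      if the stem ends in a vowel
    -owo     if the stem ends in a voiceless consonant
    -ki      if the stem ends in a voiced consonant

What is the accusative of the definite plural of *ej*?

ejhunadki

*ej*: final consonant = /j/, voiced → -hun → *ejhun*.
Since the final consonant of the plural form *ejhun* is /n/ (a nasal), it takes -ad, giving *ejhunad*.
Since the final sound of the definite form *ejhunad* is /d/ (a voiced consonant), it takes -ki, giving *ejhunadki*.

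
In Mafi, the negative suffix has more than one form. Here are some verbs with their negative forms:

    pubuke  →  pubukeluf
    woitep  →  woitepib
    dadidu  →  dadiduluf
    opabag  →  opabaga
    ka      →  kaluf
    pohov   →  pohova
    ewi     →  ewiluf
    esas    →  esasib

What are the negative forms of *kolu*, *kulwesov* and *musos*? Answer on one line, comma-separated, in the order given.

koluluf, kulwesova, musosib

The alternation tracks the final sound of the stem — -ib when the stem ends in a voiceless consonant (*woitep*, *esas*); -a when the stem ends in a voiced consonant (*opabag*, *pohov*); -luf when the stem ends in a vowel (*pubuke*, *dadidu*, *ka*, *ewi*).
*kolu* — final sound /u/ (a vowel) → -luf → *koluluf*.
*kulwesov*: final sound = /v/, a voiced consonant → -a → *kulwesova*.
Since the final sound of *musos* is /s/ (a voiceless consonant), it takes -ib, giving *musosib*.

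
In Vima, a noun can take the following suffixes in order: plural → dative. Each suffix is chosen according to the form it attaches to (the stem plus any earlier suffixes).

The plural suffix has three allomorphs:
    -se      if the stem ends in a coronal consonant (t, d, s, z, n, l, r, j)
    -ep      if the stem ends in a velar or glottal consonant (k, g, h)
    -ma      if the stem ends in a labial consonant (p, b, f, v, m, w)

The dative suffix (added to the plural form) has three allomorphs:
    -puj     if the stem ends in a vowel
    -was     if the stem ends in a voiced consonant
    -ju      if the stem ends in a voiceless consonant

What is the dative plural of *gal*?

Since the final consonant of *gal* is /l/ (coronal), it takes -se, giving *galse*.
The plural form *galse*: final sound = /e/, a vowel → -puj → *galsepuj*.

galsepuj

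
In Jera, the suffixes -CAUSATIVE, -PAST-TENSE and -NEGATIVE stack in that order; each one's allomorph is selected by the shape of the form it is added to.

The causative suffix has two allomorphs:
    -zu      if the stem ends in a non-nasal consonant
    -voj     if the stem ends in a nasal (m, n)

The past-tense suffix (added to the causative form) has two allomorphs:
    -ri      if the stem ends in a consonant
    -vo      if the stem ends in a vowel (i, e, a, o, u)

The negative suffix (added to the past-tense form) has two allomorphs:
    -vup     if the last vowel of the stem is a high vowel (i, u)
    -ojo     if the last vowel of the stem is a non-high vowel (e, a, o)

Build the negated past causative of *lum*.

lumvojrivup

*lum*: final consonant = /m/, a nasal → -voj → *lumvoj*.
Since the final sound of the causative form *lumvoj* is /j/ (a consonant), it takes -ri, giving *lumvojri*.
The last vowel of the past-tense form *lumvojri* is /i/, which is a high vowel, so the negative suffix is -vup, giving *lumvojrivup*.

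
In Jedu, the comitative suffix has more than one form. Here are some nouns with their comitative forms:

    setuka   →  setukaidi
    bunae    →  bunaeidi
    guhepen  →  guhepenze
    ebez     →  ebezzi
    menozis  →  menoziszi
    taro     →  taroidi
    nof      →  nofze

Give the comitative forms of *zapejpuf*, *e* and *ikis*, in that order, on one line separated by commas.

The alternation tracks the final sound of the stem — -zi when the stem ends in a sibilant (*ebez*, *menozis*); -ze when the stem ends in a non-sibilant consonant (*guhepen*, *nof*); -idi when the stem ends in a vowel (*setuka*, *bunae*, *taro*).
*zapejpuf*: final sound = /f/, a non-sibilant consonant → -ze → *zapejpufze*.
The final sound of *e* is /e/, which is a vowel, so the suffix is -idi, giving *eidi*.
*ikis* — final sound /s/ (a sibilant) → -zi → *ikiszi*.

zapejpufze, eidi, ikiszi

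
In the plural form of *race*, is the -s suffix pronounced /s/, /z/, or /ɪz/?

/ɪz/

The stem *race* ends in a sibilant (/s, z, ʃ, ʒ, tʃ, dʒ/).
The plural suffix surfaces as /ɪz/ after sibilants, /s/ after other voiceless consonants, and /z/ after other voiced sounds.
So the plural -s on *race* is pronounced /ɪz/.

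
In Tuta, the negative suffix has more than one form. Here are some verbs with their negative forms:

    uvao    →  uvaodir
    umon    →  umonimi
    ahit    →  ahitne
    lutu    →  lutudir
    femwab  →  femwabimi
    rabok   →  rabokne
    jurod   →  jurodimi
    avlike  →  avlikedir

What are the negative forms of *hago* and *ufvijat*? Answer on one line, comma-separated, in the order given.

The alternation tracks the final sound of the stem — -ne when the stem ends in a voiceless consonant (*ahit*, *rabok*); -imi when the stem ends in a voiced consonant (*umon*, *femwab*, *jurod*); -dir when the stem ends in a vowel (*uvao*, *lutu*, *avlike*).
*hago*: final sound = /o/, a vowel → -dir → *hagodir*.
The final sound of *ufvijat* is /t/, which is a voiceless consonant, so the suffix is -ne, giving *ufvijatne*.

hagodir, ufvijatne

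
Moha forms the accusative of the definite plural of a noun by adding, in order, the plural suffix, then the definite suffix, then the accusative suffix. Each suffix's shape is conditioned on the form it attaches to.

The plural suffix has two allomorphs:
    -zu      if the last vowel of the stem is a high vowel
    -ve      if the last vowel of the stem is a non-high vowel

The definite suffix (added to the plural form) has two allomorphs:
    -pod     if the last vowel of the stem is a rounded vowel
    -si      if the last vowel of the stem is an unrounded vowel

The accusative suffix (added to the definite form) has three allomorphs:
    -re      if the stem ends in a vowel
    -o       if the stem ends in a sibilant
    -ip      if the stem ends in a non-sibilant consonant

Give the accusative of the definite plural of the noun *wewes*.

wewesvesire

The last vowel of *wewes* is /e/, which is a non-high vowel, so the plural suffix is -ve, giving *wewesve*.
The plural form *wewesve* — last vowel /e/ (an unrounded vowel) → -si → *wewesvesi*.
The final sound of the definite form *wewesvesi* is /i/, which is a vowel, so the accusative suffix is -re, giving *wewesvesire*.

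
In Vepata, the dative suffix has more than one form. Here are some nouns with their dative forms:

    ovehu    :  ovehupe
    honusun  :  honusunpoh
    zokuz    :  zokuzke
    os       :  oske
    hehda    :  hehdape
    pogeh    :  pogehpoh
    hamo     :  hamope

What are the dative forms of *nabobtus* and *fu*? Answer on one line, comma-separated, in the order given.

nabobtuske, fupe

The suffix is conditioned by the final sound: -ke when the stem ends in a sibilant (*zokuz*, *os*); -poh when the stem ends in a non-sibilant consonant (*honusun*, *pogeh*); -pe when the stem ends in a vowel (*ovehu*, *hehda*, *hamo*).
*nabobtus* — final sound /s/ (a sibilant) → -ke → *nabobtuske*.
The final sound of *fu* is /u/, which is a vowel, so the suffix is -pe, giving *fupe*.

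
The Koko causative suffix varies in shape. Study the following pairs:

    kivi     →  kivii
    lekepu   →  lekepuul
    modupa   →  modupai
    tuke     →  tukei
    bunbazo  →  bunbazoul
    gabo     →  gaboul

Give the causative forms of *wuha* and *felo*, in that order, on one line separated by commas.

The suffix is conditioned by the last vowel: -ul when the last vowel of the stem is a rounded vowel (*lekepu*, *bunbazo*, *gabo*); -i when the last vowel of the stem is an unrounded vowel (*kivi*, *modupa*, *tuke*).
Since the last vowel of *wuha* is /a/ (an unrounded vowel), it takes -i, giving *wuhai*.
The last vowel of *felo* is /o/, which is a rounded vowel, so the suffix is -ul, giving *feloul*.

wuhai, feloul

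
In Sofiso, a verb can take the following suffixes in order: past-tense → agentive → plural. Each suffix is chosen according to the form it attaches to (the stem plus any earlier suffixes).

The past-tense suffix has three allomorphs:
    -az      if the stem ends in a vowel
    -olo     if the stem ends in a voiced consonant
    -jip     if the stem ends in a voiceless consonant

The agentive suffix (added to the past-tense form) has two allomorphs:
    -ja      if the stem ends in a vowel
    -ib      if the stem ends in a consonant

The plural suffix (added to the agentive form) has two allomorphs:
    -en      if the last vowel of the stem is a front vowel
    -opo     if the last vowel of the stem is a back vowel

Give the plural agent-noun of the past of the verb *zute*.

*zute* — final sound /e/ (a vowel) → -az → *zuteaz*.
Since the final sound of the past-tense form *zuteaz* is /z/ (a consonant), it takes -ib, giving *zuteazib*.
Since the last vowel of the agentive form *zuteazib* is /i/ (a front vowel), it takes -en, giving *zuteaziben*.

zuteaziben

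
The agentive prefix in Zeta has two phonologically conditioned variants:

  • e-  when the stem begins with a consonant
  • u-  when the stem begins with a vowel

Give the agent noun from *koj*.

ekoj

*koj*: first sound = /k/, a consonant → e- → *ekoj*.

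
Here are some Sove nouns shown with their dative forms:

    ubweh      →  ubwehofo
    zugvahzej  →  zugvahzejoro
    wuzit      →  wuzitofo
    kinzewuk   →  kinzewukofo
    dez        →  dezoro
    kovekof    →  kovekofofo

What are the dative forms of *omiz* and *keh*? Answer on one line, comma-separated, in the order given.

The suffix is conditioned by the final consonant: -ofo when the stem ends in a voiceless consonant (*ubweh*, *wuzit*, *kinzewuk*, *kovekof*); -oro when the stem ends in a voiced consonant (*zugvahzej*, *dez*).
*omiz*: final consonant = /z/, voiced → -oro → *omizoro*.
*keh* — final consonant /h/ (voiceless) → -ofo → *kehofo*.

omizoro, kehofo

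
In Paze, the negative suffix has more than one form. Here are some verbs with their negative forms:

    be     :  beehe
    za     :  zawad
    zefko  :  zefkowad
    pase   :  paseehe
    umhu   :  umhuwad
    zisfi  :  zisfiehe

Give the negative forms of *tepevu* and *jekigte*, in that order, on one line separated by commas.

The pattern is front/back vowel harmony: -ehe when the last vowel of the stem is a front vowel (*be*, *pase*, *zisfi*); -wad when the last vowel of the stem is a back vowel (*za*, *zefko*, *umhu*).
The last vowel of *tepevu* is /u/, which is a back vowel, so the suffix is -wad, giving *tepevuwad*.
*jekigte* — last vowel /e/ (a front vowel) → -ehe → *jekigteehe*.

tepevuwad, jekigteehe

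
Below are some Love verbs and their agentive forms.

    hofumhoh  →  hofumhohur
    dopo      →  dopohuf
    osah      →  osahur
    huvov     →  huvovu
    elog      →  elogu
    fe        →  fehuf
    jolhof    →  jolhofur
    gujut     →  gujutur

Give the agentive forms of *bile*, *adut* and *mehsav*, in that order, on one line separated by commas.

The alternation tracks the final sound of the stem — -ur when the stem ends in a voiceless consonant (*hofumhoh*, *osah*, *jolhof*, *gujut*); -u when the stem ends in a voiced consonant (*huvov*, *elog*); -huf when the stem ends in a vowel (*dopo*, *fe*).
Since the final sound of *bile* is /e/ (a vowel), it takes -huf, giving *bilehuf*.
Since the final sound of *adut* is /t/ (a voiceless consonant), it takes -ur, giving *adutur*.
*mehsav* — final sound /v/ (a voiced consonant) → -u → *mehsavu*.

bilehuf, adutur, mehsavu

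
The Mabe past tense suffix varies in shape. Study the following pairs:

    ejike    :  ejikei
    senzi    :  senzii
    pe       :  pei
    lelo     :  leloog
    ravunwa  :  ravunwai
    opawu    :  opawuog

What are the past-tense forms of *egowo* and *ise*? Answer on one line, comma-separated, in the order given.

egowoog, isei

The suffix is conditioned by the last vowel: -og when the last vowel of the stem is a rounded vowel (*lelo*, *opawu*); -i when the last vowel of the stem is an unrounded vowel (*ejike*, *senzi*, *pe*, *ravunwa*).
*egowo* — last vowel /o/ (a rounded vowel) → -og → *egowoog*.
The last vowel of *ise* is /e/, which is an unrounded vowel, so the suffix is -i, giving *isei*.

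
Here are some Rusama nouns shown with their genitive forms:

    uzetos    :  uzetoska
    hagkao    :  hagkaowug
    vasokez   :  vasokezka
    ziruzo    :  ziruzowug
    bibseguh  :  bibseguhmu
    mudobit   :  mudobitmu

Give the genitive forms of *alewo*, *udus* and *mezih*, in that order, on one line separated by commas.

Looking at the final sound of each stem: -ka when the stem ends in a sibilant (*uzetos*, *vasokez*); -mu when the stem ends in a non-sibilant consonant (*bibseguh*, *mudobit*); -wug when the stem ends in a vowel (*hagkao*, *ziruzo*).
*alewo* — final sound /o/ (a vowel) → -wug → *alewowug*.
The final sound of *udus* is /s/, which is a sibilant, so the suffix is -ka, giving *uduska*.
The final sound of *mezih* is /h/, which is a non-sibilant consonant, so the suffix is -mu, giving *mezihmu*.

alewowug, uduska, mezihmu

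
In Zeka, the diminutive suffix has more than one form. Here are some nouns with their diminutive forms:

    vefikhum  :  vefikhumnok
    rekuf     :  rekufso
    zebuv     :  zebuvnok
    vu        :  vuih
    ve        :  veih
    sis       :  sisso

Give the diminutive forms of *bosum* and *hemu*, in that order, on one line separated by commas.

The pattern is voicing of the final sound: -so when the stem ends in a voiceless consonant (*rekuf*, *sis*); -nok when the stem ends in a voiced consonant (*vefikhum*, *zebuv*); -ih when the stem ends in a vowel (*vu*, *ve*).
The final sound of *bosum* is /m/, which is a voiced consonant, so the suffix is -nok, giving *bosumnok*.
*hemu* — final sound /u/ (a vowel) → -ih → *hemuih*.

bosumnok, hemuih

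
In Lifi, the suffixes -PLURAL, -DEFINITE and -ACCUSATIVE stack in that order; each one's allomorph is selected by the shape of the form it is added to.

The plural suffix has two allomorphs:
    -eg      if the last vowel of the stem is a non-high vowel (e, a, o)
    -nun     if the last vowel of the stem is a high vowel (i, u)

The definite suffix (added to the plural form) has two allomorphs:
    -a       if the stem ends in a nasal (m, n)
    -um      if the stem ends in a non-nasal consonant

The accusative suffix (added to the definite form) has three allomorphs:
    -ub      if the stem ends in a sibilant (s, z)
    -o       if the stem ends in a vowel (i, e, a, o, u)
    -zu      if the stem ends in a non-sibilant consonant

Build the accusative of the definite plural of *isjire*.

Since the last vowel of *isjire* is /e/ (a non-high vowel), it takes -eg, giving *isjireeg*.
The plural form *isjireeg* — final consonant /g/ (non-nasal) → -um → *isjireegum*.
The definite form *isjireegum* — final sound /m/ (a non-sibilant consonant) → -zu → *isjireegumzu*.

isjireegumzu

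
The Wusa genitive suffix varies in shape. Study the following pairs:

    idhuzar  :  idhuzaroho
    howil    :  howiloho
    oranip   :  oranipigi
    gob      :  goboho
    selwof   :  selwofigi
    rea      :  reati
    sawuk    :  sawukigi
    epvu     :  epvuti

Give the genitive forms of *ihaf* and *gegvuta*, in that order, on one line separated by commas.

The pattern is voicing of the final sound: -igi when the stem ends in a voiceless consonant (*oranip*, *selwof*, *sawuk*); -oho when the stem ends in a voiced consonant (*idhuzar*, *howil*, *gob*); -ti when the stem ends in a vowel (*rea*, *epvu*).
*ihaf* — final sound /f/ (a voiceless consonant) → -igi → *ihafigi*.
Since the final sound of *gegvuta* is /a/ (a vowel), it takes -ti, giving *gegvutati*.

ihafigi, gegvutati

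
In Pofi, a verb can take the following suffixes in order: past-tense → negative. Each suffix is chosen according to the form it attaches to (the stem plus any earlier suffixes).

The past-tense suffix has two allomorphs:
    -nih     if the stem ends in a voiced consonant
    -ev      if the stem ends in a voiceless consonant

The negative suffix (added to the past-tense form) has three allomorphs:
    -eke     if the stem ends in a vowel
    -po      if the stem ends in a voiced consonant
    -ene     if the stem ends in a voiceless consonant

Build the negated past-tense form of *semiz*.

semiznihene

*semiz*: final consonant = /z/, voiced → -nih → *semiznih*.
The past-tense form *semiznih* — final sound /h/ (a voiceless consonant) → -ene → *semiznihene*.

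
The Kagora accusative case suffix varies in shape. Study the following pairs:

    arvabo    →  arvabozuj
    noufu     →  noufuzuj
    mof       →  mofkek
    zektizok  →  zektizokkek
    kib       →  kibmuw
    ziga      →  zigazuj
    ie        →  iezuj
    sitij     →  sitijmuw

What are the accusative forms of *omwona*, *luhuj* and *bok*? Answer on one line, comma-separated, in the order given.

Looking at the final sound of each stem: -kek when the stem ends in a voiceless consonant (*mof*, *zektizok*); -muw when the stem ends in a voiced consonant (*kib*, *sitij*); -zuj when the stem ends in a vowel (*arvabo*, *noufu*, *ziga*, *ie*).
Since the final sound of *omwona* is /a/ (a vowel), it takes -zuj, giving *omwonazuj*.
*luhuj* — final sound /j/ (a voiced consonant) → -muw → *luhujmuw*.
*bok* — final sound /k/ (a voiceless consonant) → -kek → *bokkek*.

omwonazuj, luhujmuw, bokkek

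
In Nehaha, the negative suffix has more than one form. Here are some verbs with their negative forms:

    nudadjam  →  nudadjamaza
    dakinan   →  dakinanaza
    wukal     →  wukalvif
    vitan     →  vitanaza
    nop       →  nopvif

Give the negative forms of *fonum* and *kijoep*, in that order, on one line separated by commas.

fonumaza, kijoepvif

The pattern is nasality of the final consonant: -aza when the stem ends in a nasal (*nudadjam*, *dakinan*, *vitan*); -vif when the stem ends in a non-nasal consonant (*wukal*, *nop*).
*fonum* — final consonant /m/ (a nasal) → -aza → *fonumaza*.
*kijoep* — final consonant /p/ (non-nasal) → -vif → *kijoepvif*.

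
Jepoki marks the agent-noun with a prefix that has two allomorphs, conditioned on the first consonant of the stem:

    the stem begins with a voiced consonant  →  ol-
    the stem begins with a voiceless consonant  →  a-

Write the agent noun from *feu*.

*feu*: first consonant = /f/, voiceless → a- → *afeu*.

afeu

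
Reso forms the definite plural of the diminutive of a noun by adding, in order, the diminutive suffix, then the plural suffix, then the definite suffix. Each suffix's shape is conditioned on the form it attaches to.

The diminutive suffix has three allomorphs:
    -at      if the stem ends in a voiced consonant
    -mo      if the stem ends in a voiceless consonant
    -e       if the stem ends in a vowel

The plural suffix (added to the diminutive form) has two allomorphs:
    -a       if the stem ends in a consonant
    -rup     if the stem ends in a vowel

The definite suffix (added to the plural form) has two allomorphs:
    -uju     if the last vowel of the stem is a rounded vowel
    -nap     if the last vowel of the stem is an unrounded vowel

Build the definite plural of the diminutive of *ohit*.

The final sound of *ohit* is /t/, which is a voiceless consonant, so the diminutive suffix is -mo, giving *ohitmo*.
The diminutive form *ohitmo*: final sound = /o/, a vowel → -rup → *ohitmorup*.
Since the last vowel of the plural form *ohitmorup* is /u/ (a rounded vowel), it takes -uju, giving *ohitmorupuju*.

ohitmorupuju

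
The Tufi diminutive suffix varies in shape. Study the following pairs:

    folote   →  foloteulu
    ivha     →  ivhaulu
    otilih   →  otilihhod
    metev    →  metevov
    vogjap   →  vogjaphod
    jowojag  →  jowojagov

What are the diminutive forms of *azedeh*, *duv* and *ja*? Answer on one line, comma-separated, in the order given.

The pattern is voicing of the final sound: -hod when the stem ends in a voiceless consonant (*otilih*, *vogjap*); -ov when the stem ends in a voiced consonant (*metev*, *jowojag*); -ulu when the stem ends in a vowel (*folote*, *ivha*).
*azedeh*: final sound = /h/, a voiceless consonant → -hod → *azedehhod*.
*duv*: final sound = /v/, a voiced consonant → -ov → *duvov*.
*ja* — final sound /a/ (a vowel) → -ulu → *jaulu*.

azedehhod, duvov, jaulu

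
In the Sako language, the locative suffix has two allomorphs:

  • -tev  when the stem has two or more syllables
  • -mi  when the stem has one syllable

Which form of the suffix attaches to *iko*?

*iko* (2 syllables) → -tev.

-tev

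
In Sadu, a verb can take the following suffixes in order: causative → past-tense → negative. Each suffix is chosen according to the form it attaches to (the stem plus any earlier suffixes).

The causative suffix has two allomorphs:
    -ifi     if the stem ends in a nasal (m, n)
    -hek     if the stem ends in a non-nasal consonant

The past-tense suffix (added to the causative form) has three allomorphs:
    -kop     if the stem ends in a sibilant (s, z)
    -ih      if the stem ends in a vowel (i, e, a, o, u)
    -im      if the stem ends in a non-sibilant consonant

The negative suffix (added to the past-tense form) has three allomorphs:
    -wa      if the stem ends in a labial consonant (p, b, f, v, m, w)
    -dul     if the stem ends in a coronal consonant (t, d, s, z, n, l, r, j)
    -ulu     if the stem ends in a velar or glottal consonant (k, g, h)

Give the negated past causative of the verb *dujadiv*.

dujadivhekimwa

Since the final consonant of *dujadiv* is /v/ (non-nasal), it takes -hek, giving *dujadivhek*.
The causative form *dujadivhek* — final sound /k/ (a non-sibilant consonant) → -im → *dujadivhekim*.
The past-tense form *dujadivhekim*: final consonant = /m/, labial → -wa → *dujadivhekimwa*.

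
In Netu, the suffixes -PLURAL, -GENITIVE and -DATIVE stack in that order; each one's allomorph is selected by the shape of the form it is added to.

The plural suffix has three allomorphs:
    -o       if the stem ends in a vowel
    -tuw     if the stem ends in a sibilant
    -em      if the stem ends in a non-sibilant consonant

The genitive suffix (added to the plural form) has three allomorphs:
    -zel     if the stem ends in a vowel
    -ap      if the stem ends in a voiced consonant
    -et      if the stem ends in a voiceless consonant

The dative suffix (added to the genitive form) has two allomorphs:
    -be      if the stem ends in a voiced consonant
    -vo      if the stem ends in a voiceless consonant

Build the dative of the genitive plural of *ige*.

igeozelbe

*ige* — final sound /e/ (a vowel) → -o → *igeo*.
Since the final sound of the plural form *igeo* is /o/ (a vowel), it takes -zel, giving *igeozel*.
The genitive form *igeozel*: final consonant = /l/, voiced → -be → *igeozelbe*.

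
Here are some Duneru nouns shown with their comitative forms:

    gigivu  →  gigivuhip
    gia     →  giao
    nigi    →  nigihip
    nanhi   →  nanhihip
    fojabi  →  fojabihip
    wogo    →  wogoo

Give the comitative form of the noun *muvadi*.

Looking at the last vowel of each stem: -hip when the last vowel of the stem is a high vowel (*gigivu*, *nigi*, *nanhi*, *fojabi*); -o when the last vowel of the stem is a non-high vowel (*gia*, *wogo*).
The last vowel of *muvadi* is /i/, which is a high vowel, so the suffix is -hip, giving *muvadihip*.

muvadihip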